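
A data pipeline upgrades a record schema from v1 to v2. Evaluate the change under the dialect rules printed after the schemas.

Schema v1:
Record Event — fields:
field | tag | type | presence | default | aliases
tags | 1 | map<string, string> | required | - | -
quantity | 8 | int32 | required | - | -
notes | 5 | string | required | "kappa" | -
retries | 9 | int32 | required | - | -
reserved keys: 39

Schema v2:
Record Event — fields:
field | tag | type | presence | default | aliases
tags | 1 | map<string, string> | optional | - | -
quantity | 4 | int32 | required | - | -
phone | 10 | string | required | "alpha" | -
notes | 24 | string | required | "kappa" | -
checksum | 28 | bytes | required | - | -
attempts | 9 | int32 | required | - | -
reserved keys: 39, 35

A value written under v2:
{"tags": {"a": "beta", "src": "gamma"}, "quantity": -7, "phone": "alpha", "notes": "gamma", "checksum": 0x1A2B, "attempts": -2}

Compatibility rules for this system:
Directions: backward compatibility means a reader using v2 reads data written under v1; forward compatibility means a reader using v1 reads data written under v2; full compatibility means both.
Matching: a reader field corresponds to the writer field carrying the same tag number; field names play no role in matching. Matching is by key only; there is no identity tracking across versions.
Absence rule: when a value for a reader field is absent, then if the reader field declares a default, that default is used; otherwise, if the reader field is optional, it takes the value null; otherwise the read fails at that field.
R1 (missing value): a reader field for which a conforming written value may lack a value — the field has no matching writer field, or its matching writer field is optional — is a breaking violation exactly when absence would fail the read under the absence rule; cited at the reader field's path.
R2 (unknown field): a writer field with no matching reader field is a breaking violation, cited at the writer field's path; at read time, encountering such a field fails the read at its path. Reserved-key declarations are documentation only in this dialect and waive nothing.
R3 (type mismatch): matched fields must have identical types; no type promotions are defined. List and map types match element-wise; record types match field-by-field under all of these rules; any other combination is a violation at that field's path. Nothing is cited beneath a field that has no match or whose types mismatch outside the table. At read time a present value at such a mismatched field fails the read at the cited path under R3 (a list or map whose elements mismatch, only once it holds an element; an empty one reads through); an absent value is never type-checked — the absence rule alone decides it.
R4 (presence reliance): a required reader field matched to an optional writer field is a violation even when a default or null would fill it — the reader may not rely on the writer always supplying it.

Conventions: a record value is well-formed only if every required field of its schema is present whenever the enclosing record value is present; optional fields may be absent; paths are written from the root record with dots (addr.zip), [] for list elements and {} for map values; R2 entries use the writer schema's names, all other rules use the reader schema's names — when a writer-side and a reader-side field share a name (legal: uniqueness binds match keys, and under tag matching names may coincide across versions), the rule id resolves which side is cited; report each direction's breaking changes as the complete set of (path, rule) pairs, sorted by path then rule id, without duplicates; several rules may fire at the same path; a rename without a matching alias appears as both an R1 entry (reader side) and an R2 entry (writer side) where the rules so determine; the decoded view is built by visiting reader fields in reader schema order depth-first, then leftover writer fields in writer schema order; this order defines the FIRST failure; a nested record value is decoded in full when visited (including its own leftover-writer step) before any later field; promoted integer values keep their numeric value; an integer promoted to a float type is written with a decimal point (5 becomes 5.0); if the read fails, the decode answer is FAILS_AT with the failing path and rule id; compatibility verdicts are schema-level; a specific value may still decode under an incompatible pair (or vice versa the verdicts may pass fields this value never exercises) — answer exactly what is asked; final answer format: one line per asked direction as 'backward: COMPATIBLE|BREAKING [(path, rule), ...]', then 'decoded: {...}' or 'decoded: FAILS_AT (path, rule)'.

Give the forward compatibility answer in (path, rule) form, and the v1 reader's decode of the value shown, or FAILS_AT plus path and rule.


forward: BREAKING [(checksum, R2), (notes, R2), (phone, R2), (quantity, R1), (quantity, R2), (tags, R1), (tags, R4)]; decoded: FAILS_AT (quantity, R1)

arrows below run writer -> reader for Event
forward pass over Event, reader schema v1, writer schema v2:
  tags: paired with writer tags (map<string, string> -> map<string, string>; writer optional)
  quantity: no writer-side match
  notes: no writer-side match
  retries: paired with writer attempts (int32 -> int32; writer required)
  leftover writer field: quantity
  leftover writer field: phone
  leftover writer field: notes
  leftover writer field: checksum
  violation R2 at checksum
  violation R2 at notes
  violation R2 at phone
  violation R1 at quantity
  violation R2 at quantity
  violation R1 at tags
  violation R4 at tags
  => forward verdict for Event: BREAKING, 7 violation(s)
decode walk for Event under reader schema v1:
  tags := {"a": "beta", "src": "gamma"}
  read fails at quantity under R1 (no fill)
  => FAILS_AT (quantity, R1)
the rest of the Event diff is inert for this question:
  renamed field retries to attempts in record Event -> triggers nothing under Event's printed rules — same verdict


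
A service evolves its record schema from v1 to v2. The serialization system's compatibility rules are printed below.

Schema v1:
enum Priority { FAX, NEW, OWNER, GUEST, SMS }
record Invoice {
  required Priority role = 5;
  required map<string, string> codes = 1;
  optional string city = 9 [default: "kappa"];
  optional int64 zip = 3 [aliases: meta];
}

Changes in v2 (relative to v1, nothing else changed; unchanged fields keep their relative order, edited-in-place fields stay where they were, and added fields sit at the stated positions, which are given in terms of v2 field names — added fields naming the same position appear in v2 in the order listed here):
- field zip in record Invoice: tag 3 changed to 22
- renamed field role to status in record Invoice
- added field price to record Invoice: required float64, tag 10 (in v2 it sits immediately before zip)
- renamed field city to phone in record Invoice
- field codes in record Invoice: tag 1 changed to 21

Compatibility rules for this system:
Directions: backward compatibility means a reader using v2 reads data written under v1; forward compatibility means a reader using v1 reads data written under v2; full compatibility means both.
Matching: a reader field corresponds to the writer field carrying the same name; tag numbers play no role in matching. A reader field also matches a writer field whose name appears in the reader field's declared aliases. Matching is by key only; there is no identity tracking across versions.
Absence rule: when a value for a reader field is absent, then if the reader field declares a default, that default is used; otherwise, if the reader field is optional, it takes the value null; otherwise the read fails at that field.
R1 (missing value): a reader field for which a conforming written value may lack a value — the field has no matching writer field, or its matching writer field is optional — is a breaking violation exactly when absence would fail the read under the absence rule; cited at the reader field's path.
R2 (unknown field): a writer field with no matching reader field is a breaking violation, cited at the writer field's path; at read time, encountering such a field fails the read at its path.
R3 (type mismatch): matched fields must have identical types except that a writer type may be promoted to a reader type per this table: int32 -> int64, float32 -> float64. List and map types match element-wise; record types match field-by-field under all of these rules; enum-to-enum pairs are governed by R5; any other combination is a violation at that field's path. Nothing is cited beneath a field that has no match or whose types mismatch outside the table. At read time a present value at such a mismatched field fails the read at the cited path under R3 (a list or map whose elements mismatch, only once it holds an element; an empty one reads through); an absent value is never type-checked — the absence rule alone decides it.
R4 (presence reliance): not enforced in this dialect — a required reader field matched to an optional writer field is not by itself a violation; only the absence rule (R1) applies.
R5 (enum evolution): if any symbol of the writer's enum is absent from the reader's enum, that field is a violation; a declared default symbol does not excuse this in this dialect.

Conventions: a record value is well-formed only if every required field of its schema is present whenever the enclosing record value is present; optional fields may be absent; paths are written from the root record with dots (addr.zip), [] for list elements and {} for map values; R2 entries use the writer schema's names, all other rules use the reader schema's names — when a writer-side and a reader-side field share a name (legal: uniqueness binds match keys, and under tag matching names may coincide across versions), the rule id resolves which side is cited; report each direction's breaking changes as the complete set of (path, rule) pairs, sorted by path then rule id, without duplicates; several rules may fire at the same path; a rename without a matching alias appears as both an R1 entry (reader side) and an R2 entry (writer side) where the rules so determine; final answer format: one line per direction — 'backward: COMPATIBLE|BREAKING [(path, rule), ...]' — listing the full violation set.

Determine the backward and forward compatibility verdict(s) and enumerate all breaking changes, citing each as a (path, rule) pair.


backward: BREAKING [(city, R2), (price, R1), (role, R2), (status, R1)]; forward: BREAKING [(phone, R2), (price, R2), (role, R1), (status, R2)]

arrows below run writer -> reader for Invoice
checking backward for Invoice: reader v2 against writer v1:
  status has no writer counterpart
  writer required, map<string, string> -> map<string, string>: reader codes maps from writer codes
  phone has no writer counterpart
  price has no writer counterpart
  writer optional, int64 -> int64: reader zip maps from writer zip
  leftover writer field: role
  leftover writer field: city
  R2 fires at city
  R1 fires at price
  R2 fires at role
  R1 fires at status
  => backward verdict for Invoice: BREAKING, 4 violation(s)
checking forward for Invoice: reader v1 against writer v2:
  role has no writer counterpart
  writer required, map<string, string> -> map<string, string>: reader codes maps from writer codes
  city has no writer counterpart
  writer optional, int64 -> int64: reader zip maps from writer zip
  leftover writer field: status
  leftover writer field: phone
  leftover writer field: price
  R2 fires at phone
  R2 fires at price
  R1 fires at role
  R2 fires at status
  => forward verdict for Invoice: BREAKING, 4 violation(s)


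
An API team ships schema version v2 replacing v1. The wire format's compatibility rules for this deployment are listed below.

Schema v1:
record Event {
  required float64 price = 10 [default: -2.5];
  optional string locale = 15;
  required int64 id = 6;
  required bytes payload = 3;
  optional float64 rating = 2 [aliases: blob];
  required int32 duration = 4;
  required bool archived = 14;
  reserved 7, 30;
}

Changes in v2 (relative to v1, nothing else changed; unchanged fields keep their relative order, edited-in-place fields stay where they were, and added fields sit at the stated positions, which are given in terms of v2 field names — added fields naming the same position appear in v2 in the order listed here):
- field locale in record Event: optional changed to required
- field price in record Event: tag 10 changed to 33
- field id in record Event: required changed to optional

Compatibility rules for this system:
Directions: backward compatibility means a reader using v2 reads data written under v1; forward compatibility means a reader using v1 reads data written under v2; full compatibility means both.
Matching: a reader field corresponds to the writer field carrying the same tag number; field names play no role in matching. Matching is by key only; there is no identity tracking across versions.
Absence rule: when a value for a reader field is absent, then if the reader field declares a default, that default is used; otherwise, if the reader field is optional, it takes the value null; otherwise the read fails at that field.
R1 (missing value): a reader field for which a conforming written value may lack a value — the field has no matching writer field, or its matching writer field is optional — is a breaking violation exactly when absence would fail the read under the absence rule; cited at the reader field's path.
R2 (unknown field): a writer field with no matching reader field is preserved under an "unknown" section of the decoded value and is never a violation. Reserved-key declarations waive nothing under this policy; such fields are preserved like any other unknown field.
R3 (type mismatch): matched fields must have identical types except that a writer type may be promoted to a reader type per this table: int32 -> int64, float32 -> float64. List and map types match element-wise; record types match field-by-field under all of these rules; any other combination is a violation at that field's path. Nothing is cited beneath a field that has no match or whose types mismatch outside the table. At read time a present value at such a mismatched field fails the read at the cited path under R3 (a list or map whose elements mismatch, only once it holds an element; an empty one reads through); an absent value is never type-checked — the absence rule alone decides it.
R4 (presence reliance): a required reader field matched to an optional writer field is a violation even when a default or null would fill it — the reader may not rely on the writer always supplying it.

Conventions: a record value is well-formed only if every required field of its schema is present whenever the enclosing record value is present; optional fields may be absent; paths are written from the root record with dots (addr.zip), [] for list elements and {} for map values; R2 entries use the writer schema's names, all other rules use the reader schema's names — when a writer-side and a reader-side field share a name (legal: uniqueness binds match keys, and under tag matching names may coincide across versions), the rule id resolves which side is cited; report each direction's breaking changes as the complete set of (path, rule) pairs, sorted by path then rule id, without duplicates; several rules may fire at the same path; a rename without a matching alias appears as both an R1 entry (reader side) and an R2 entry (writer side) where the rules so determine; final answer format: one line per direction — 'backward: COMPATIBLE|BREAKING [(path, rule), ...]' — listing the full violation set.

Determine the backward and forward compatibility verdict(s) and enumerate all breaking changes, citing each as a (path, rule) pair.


backward: BREAKING [(locale, R1), (locale, R4)]; forward: BREAKING [(id, R1), (id, R4)]

the writer's type comes first in each Event pair
checking backward for Event: reader v2 against writer v1:
  no writer field matches reader price
  locale: string -> string, writer optional; from locale
  id: int64 -> int64, writer required; from id
  payload: bytes -> bytes, writer required; from payload
  rating: float64 -> float64, writer optional; from rating
  duration: int32 -> int32, writer required; from duration
  archived: bool -> bool, writer required; from archived
  leftover writer field: price
  violation R1 at locale
  violation R4 at locale
  => backward: BREAKING (2)
checking forward for Event: reader v1 against writer v2:
  no writer field matches reader price
  locale: string -> string, writer required; from locale
  id: int64 -> int64, writer optional; from id
  payload: bytes -> bytes, writer required; from payload
  rating: float64 -> float64, writer optional; from rating
  duration: int32 -> int32, writer required; from duration
  archived: bool -> bool, writer required; from archived
  leftover writer field: price
  violation R1 at id
  violation R4 at id
  => forward: BREAKING (2)


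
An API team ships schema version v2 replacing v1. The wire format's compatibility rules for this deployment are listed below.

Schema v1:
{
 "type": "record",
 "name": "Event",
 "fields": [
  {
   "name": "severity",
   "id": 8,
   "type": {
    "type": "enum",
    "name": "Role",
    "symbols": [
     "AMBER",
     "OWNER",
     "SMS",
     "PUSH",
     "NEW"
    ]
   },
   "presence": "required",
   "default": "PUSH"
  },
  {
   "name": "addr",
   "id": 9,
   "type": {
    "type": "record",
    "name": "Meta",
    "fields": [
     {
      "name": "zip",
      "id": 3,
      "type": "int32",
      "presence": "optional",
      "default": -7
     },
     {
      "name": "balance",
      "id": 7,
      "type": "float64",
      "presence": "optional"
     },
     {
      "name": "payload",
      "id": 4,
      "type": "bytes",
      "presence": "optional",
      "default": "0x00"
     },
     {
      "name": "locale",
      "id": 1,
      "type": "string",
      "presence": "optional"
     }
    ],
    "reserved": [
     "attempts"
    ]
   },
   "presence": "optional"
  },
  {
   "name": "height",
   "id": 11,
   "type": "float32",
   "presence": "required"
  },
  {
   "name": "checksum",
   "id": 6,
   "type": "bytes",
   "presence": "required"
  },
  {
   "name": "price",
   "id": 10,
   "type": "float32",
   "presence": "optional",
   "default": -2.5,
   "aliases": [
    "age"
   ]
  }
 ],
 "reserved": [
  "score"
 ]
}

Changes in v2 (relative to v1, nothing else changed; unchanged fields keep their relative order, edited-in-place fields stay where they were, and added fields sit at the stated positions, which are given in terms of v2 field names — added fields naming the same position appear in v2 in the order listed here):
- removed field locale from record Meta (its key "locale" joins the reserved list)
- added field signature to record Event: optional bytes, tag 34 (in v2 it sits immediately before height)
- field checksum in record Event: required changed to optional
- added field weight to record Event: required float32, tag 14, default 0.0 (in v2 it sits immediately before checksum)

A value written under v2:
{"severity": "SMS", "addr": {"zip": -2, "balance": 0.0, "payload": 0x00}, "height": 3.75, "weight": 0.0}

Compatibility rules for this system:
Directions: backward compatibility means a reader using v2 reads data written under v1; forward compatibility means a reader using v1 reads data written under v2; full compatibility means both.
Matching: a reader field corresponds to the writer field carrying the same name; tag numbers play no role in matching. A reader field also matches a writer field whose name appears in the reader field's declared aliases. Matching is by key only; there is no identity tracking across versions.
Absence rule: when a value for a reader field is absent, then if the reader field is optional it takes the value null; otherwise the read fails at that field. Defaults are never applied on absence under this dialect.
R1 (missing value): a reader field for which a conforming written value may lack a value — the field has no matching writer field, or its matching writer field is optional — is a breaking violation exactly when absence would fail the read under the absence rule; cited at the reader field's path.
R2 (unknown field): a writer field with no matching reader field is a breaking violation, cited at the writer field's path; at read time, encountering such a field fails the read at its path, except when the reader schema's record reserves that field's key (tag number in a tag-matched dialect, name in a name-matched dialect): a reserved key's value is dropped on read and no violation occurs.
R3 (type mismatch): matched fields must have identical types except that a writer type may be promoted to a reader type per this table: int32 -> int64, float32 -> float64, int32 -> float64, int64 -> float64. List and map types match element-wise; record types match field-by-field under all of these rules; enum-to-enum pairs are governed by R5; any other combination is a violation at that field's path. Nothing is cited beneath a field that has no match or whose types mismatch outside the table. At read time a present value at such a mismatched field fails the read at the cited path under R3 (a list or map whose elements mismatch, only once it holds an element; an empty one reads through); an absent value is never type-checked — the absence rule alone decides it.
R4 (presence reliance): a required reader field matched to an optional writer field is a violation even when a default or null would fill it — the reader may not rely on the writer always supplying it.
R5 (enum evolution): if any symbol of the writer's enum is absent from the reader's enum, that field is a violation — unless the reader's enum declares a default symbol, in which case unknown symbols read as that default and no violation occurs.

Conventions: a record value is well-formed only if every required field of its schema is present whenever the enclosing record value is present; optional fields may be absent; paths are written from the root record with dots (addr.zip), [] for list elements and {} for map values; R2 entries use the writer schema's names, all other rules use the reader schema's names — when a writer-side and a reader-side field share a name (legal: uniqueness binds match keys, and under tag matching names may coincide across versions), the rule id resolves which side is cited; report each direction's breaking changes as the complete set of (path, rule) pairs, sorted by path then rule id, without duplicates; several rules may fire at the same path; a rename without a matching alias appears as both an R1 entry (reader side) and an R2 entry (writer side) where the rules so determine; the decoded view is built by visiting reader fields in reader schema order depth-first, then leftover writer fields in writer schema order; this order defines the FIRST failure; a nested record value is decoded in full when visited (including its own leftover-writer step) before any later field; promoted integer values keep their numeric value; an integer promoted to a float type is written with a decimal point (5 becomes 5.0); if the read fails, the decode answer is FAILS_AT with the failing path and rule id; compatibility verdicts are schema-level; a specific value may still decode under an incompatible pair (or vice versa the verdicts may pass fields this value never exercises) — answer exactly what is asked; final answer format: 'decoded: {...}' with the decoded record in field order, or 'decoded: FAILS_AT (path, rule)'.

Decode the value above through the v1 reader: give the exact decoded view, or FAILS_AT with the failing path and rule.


in Event below, arrows point writer -> reader
decoding the Event value with the v1 reader:
  severity := "SMS"
  addr.zip := -2
  addr.balance := 0.0
  addr.payload := 0x00
  addr.locale := null (absent, optional -> null)
  height := 3.75
  read fails at checksum under R1 (no fill)
  => FAILS_AT (checksum, R1)
checking off the Event differences that do not matter here:
  removed field locale from record Meta (its key "locale" joins the reserved list) -> fires no rule on Event under this dialect and leaves the result unchanged
  added field weight to record Event: required float32, tag 14, default 0.0 (in v2 it sits immediately before checksum) -> affects the rule determinations only; this particular Event value decodes identically
  added field signature to record Event: optional bytes, tag 34 (in v2 it sits immediately before height) -> affects the rule determinations only; this particular Event value decodes identically

decoded: FAILS_AT (checksum, R1)


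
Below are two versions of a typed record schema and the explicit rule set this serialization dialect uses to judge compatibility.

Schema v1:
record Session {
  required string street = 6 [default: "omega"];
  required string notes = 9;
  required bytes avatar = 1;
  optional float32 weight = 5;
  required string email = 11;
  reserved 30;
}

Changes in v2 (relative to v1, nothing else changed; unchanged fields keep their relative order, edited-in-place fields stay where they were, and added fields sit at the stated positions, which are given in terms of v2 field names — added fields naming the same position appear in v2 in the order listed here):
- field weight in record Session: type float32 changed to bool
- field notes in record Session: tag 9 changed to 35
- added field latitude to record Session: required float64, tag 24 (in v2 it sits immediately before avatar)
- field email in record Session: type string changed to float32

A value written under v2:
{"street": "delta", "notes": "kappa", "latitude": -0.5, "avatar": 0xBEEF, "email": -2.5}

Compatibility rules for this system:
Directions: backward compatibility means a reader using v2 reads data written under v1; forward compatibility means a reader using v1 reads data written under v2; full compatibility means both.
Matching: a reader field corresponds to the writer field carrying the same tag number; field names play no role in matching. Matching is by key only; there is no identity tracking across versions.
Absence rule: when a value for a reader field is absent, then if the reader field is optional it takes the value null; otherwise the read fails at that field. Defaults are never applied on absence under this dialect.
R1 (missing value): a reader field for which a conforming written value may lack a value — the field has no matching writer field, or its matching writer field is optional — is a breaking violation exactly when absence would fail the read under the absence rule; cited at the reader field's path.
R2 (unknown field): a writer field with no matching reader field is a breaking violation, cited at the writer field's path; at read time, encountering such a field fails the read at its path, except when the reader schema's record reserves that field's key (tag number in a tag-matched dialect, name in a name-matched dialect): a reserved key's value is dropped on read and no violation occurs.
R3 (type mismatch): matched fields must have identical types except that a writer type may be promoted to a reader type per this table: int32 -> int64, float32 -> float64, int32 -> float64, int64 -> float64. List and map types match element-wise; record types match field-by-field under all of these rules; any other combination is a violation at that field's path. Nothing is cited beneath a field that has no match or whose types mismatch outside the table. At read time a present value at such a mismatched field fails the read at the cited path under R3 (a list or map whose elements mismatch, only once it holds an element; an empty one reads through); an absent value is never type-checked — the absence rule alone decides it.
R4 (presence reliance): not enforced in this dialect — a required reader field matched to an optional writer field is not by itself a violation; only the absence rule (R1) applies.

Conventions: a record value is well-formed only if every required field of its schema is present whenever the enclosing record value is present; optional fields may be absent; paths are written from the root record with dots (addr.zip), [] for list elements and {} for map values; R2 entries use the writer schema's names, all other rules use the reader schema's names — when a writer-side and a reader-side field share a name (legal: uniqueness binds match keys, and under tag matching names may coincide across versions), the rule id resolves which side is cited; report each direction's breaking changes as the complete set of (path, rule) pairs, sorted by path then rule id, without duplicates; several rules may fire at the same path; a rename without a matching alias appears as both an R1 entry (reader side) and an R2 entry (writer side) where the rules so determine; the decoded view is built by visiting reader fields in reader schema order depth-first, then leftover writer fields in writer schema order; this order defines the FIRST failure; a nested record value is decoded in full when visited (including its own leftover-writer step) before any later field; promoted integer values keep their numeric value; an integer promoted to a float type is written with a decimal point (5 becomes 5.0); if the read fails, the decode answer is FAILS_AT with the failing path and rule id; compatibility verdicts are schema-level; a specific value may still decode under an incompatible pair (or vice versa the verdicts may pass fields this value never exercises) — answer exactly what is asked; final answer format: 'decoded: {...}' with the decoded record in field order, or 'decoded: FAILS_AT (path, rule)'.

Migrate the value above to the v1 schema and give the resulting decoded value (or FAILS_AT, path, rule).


decoded: FAILS_AT (notes, R1)

in Session below, arrows point writer -> reader
decode walk for Session under reader schema v1:
  street := "delta"
  read fails at notes under R1 (no fill)
  => FAILS_AT (notes, R1)
diffs on Session not affecting the asked answer:
  field weight in record Session: type float32 changed to bool -> shifts the Session verdicts, not this decode
  added field latitude to record Session: required float64, tag 24 (in v2 it sits immediately before avatar) -> shifts the Session verdicts, not this decode
  field email in record Session: type string changed to float32 -> shifts the Session verdicts, not this decode


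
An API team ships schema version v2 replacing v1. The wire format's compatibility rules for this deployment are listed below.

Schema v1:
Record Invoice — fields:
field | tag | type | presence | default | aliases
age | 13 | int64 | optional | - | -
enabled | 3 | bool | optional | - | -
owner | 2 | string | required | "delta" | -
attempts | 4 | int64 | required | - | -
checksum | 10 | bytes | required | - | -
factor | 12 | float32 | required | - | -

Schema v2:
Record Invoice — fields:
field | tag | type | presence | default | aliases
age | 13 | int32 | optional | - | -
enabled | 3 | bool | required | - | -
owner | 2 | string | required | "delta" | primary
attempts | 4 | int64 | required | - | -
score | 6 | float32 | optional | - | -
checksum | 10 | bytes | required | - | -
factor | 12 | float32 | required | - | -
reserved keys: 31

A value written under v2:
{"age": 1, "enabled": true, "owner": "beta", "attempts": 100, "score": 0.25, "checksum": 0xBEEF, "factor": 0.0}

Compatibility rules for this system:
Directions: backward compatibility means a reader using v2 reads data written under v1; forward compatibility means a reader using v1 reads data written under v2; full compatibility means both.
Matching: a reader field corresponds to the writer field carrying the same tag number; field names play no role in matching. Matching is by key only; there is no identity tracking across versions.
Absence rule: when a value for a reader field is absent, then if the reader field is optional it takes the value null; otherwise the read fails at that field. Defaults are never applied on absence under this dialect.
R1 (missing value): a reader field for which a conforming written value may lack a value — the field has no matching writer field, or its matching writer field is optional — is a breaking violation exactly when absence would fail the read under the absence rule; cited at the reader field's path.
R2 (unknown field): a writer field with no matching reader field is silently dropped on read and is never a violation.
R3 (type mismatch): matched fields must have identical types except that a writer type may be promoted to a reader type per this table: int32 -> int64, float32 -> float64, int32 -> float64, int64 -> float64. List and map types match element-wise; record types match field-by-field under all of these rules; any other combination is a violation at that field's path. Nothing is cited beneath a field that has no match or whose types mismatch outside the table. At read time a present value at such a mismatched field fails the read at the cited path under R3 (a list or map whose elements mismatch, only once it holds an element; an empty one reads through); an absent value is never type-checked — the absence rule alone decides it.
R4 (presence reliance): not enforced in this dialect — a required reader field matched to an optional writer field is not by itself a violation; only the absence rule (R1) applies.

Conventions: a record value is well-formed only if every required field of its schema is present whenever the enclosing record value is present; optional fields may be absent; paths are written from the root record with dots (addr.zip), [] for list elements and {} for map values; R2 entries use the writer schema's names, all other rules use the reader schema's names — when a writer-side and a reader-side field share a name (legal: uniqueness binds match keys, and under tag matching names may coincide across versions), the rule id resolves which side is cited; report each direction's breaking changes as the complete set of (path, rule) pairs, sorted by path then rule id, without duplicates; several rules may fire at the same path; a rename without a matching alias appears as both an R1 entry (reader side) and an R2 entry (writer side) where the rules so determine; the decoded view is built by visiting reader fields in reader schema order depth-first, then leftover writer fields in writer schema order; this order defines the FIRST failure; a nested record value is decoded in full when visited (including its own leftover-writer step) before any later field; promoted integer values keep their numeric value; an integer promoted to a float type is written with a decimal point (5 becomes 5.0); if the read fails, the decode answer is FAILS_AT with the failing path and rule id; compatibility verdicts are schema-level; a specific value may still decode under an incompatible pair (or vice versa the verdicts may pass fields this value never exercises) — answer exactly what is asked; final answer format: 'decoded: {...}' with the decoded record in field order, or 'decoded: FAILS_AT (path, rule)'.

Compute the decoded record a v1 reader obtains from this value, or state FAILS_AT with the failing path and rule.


each type pair in Invoice: writer, then reader
decode walk for Invoice under reader schema v1:
  age := 1 (int32 -> int64)
  enabled := true
  owner := "beta"
  attempts := 100
  checksum := 0xBEEF
  factor := 0.0
  writer score: no reader field; dropped
  => decoded: {"age": 1, "enabled": true, "owner": "beta", "attempts": 100, "checksum": 0xBEEF, "factor": 0.0}
the rest of the Invoice diff is inert for this question:
  field age in record Invoice: type int64 changed to int32 -> a verdict-level change on Invoice — the shown value reads the same
  field enabled in record Invoice: optional changed to required -> a verdict-level change on Invoice — the shown value reads the same
  added field score to record Invoice: optional float32, tag 6 (in v2 it sits immediately before checksum) -> fires no rule on Invoice under this dialect and leaves the result unchanged

decoded: {"age": 1, "enabled": true, "owner": "beta", "attempts": 100, "checksum": 0xBEEF, "factor": 0.0}


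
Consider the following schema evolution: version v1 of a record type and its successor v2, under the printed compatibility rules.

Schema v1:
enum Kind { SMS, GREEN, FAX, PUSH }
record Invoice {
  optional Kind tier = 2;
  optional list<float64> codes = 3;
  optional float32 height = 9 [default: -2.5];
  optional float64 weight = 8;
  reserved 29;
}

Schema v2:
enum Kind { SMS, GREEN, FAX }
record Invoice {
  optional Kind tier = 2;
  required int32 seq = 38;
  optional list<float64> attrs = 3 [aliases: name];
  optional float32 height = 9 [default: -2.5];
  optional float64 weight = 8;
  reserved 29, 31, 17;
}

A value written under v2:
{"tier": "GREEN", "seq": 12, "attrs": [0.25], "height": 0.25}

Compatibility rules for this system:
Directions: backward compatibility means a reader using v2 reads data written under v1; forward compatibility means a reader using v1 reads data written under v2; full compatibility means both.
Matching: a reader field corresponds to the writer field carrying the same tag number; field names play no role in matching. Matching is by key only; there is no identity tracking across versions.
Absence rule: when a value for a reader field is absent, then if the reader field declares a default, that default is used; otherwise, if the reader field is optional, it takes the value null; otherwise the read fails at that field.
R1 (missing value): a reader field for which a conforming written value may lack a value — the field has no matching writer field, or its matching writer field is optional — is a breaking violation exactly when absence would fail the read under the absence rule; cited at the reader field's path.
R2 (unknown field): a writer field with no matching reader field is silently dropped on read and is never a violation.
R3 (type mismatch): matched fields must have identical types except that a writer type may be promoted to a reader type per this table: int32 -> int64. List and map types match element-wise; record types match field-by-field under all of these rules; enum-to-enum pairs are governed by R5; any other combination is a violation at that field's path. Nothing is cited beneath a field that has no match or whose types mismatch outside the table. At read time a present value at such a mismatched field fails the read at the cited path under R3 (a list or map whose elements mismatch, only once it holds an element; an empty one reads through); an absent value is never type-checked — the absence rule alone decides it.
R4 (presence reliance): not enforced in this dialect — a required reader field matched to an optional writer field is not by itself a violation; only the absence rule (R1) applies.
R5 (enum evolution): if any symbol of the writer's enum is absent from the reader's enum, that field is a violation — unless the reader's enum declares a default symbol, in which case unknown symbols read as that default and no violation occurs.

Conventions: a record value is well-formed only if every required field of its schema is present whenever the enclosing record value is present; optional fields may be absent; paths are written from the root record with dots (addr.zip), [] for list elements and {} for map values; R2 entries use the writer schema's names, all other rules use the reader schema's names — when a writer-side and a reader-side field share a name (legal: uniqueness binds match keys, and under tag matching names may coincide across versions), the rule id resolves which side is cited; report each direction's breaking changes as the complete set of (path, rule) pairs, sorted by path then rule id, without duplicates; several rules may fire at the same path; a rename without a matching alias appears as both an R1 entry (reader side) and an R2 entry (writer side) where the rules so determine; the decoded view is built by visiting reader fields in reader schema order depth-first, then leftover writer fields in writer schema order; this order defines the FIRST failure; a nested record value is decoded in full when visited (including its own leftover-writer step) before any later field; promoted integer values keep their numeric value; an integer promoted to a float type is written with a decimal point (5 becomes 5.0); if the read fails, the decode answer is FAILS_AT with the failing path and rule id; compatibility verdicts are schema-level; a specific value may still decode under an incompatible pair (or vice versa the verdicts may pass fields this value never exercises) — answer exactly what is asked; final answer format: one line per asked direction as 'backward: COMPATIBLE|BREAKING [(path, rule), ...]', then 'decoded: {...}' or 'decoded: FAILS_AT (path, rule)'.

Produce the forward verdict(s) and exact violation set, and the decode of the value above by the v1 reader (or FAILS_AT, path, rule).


in Invoice below, arrows point writer -> reader
forward on Invoice — v1 reading data written by v2:
  tier <- tier (Kind -> Kind, writer optional)
  codes <- attrs (list<float64> -> list<float64>, writer optional)
  height <- height (float32 -> float32, writer optional)
  weight <- weight (float64 -> float64, writer optional)
  writer field seq has no reader counterpart
  => forward verdict for Invoice: COMPATIBLE, no violations
migrating the Invoice value to v1:
  tier := "GREEN"
  codes := [0.25] (from writer attrs)
  height := 0.25
  weight := null (missing; optional => null)
  writer seq: no reader field; dropped
  => decoded: {"tier": "GREEN", "codes": [0.25], "height": 0.25, "weight": null}
the other Invoice changes do not affect what is asked:
  renamed field codes to attrs in record Invoice -> triggers nothing under Invoice's printed rules — same verdict
  enum Kind (field tier in record Invoice): symbol PUSH removed -> affects backward compatibility only, which is not asked
  added field seq to record Invoice: required int32, tag 38 (in v2 it sits immediately before attrs) -> affects backward compatibility only, which is not asked

forward: COMPATIBLE []; decoded: {"tier": "GREEN", "codes": [0.25], "height": 0.25, "weight": null}
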